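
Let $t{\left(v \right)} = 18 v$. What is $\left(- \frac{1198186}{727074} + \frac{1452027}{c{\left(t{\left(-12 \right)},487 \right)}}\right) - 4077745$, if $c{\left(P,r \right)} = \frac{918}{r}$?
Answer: $- \frac{40880870340853}{12360258} \approx -3.3074 \cdot 10^{6}$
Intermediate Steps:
$\left(- \frac{1198186}{727074} + \frac{1452027}{c{\left(t{\left(-12 \right)},487 \right)}}\right) - 4077745 = \left(- \frac{1198186}{727074} + \frac{1452027}{918 \cdot \frac{1}{487}}\right) - 4077745 = \left(\left(-1198186\right) \frac{1}{727074} + \frac{1452027}{918 \cdot \frac{1}{487}}\right) - 4077745 = \left(- \frac{599093}{363537} + \frac{1452027}{\frac{918}{487}}\right) - 4077745 = \left(- \frac{599093}{363537} + 1452027 \cdot \frac{487}{918}\right) - 4077745 = \left(- \frac{599093}{363537} + \frac{235712383}{306}\right) - 4077745 = \frac{9521109917357}{12360258} - 4077745 = - \frac{40880870340853}{12360258}$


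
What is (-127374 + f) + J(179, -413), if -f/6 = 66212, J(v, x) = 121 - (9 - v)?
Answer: -524355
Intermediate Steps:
J(v, x) = 112 + v (J(v, x) = 121 + (-9 + v) = 112 + v)
f = -397272 (f = -6*66212 = -397272)
(-127374 + f) + J(179, -413) = (-127374 - 397272) + (112 + 179) = -524646 + 291 = -524355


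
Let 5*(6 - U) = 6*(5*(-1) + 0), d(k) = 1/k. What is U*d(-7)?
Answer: -12/7 ≈ -1.7143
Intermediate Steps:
U = 12 (U = 6 - 6*(5*(-1) + 0)/5 = 6 - 6*(-5 + 0)/5 = 6 - 6*(-5)/5 = 6 - ⅕*(-30) = 6 + 6 = 12)
U*d(-7) = 12/(-7) = 12*(-⅐) = -12/7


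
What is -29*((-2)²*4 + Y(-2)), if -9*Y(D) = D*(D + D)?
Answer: -3944/9 ≈ -438.22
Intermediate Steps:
Y(D) = -2*D²/9 (Y(D) = -D*(D + D)/9 = -D*2*D/9 = -2*D²/9)
-29*((-2)²*4 + Y(-2)) = -29*((-2)²*4 - 2/9*(-2)²) = -29*(4*4 - 2/9*4) = -29*(16 - 8/9) = -29*136/9 = -3944/9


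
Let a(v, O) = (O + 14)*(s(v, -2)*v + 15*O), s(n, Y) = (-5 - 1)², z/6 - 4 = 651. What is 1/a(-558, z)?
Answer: 1/153271728 ≈ 6.5244e-9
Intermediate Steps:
z = 3930 (z = 24 + 6*651 = 24 + 3906 = 3930)
s(n, Y) = 36 (s(n, Y) = (-6)² = 36)
a(v, O) = (14 + O)*(15*O + 36*v) (a(v, O) = (O + 14)*(36*v + 15*O) = (14 + O)*(15*O + 36*v))
1/a(-558, z) = 1/(15*3930² + 210*3930 + 504*(-558) + 36*3930*(-558)) = 1/(15*15444900 + 825300 - 281232 - 78945840) = 1/(231673500 + 825300 - 281232 - 78945840) = 1/153271728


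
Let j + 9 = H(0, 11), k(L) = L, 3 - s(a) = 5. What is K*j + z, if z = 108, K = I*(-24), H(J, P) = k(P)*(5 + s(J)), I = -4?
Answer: 2412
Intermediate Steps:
s(a) = -2 (s(a) = 3 - 1*5 = 3 - 5 = -2)
H(J, P) = 3*P (H(J, P) = P*(5 - 2) = P*3 = 3*P)
K = 96 (K = -4*(-24) = 96)
j = 24 (j = -9 + 3*11 = -9 + 33 = 24)
K*j + z = 96*24 + 108 = 2304 + 108 = 2412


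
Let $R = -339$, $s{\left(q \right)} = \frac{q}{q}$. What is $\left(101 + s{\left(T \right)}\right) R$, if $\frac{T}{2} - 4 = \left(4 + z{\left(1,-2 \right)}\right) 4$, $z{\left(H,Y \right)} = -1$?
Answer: $-34578$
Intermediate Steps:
$T = 32$ ($T = 8 + 2 \left(4 - 1\right) 4 = 8 + 2 \cdot 3 \cdot 4 = 8 + 2 \cdot 12 = 8 + 24 = 32$)
$s{\left(q \right)} = 1$
$\left(101 + s{\left(T \right)}\right) R = \left(101 + 1\right) \left(-339\right) = 102 \left(-339\right) = -34578$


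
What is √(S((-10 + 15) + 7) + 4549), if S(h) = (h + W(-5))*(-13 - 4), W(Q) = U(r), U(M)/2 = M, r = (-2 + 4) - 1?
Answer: 3*√479 ≈ 65.658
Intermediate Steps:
r = 1 (r = 2 - 1 = 1)
U(M) = 2*M
W(Q) = 2 (W(Q) = 2*1 = 2)
S(h) = -34 - 17*h (S(h) = (h + 2)*(-13 - 4) = (2 + h)*(-17) = -34 - 17*h)
√(S((-10 + 15) + 7) + 4549) = √((-34 - 17*((-10 + 15) + 7)) + 4549) = √((-34 - 17*(5 + 7)) + 4549) = √((-34 - 17*12) + 4549) = √((-34 - 204) + 4549) = √(-238 + 4549) = √4311 = 3*√479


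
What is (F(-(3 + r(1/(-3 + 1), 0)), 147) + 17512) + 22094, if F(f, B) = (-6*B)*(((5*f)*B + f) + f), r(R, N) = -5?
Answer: -1260462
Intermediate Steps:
F(f, B) = -6*B*(2*f + 5*B*f) (F(f, B) = (-6*B)*((5*B*f + f) + f) = (-6*B)*((f + 5*B*f) + f) = (-6*B)*(2*f + 5*B*f) = -6*B*(2*f + 5*B*f))
(F(-(3 + r(1/(-3 + 1), 0)), 147) + 17512) + 22094 = (-6*147*(-(3 - 5))*(2 + 5*147) + 17512) + 22094 = (-6*147*(-1*(-2))*(2 + 735) + 17512) + 22094 = (-6*147*2*737 + 17512) + 22094 = (-1300068 + 17512) + 22094 = -1282556 + 22094 = -1260462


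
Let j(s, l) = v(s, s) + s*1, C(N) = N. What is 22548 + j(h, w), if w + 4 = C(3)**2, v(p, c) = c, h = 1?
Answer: 22550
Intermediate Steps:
w = 5 (w = -4 + 3**2 = -4 + 9 = 5)
j(s, l) = 2*s (j(s, l) = s + s*1 = s + s = 2*s)
22548 + j(h, w) = 22548 + 2*1 = 22548 + 2 = 22550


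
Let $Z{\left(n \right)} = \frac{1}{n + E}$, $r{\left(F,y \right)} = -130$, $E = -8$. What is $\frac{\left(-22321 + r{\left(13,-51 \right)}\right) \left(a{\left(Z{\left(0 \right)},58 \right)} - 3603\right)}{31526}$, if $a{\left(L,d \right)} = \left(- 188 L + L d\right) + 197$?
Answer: $\frac{27673919}{11464} \approx 2414.0$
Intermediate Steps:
$Z{\left(n \right)} = \frac{1}{-8 + n}$ ($Z{\left(n \right)} = \frac{1}{n - 8} = \frac{1}{-8 + n}$)
$a{\left(L,d \right)} = 197 - 188 L + L d$
$\frac{\left(-22321 + r{\left(13,-51 \right)}\right) \left(a{\left(Z{\left(0 \right)},58 \right)} - 3603\right)}{31526} = \frac{\left(-22321 - 130\right) \left(\left(197 - \frac{188}{-8 + 0} + \frac{1}{-8 + 0} \cdot 58\right) - 3603\right)}{31526} = - 22451 \left(\left(197 - \frac{188}{-8} + \frac{1}{-8} \cdot 58\right) - 3603\right) \frac{1}{31526} = - 22451 \left(\left(197 - - \frac{47}{2} - \frac{29}{4}\right) - 3603\right) \frac{1}{31526} = - 22451 \left(\left(197 + \frac{47}{2} - \frac{29}{4}\right) - 3603\right) \frac{1}{31526} = - 22451 \left(\frac{853}{4} - 3603\right) \frac{1}{31526} = \left(-22451\right) \left(- \frac{13559}{4}\right) \frac{1}{31526} = \frac{304413109}{4} \cdot \frac{1}{31526} = \frac{27673919}{11464}$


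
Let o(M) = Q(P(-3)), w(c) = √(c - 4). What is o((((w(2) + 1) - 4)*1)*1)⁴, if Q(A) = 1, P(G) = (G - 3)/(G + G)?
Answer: 1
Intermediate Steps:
w(c) = √(-4 + c)
P(G) = (-3 + G)/(2*G) (P(G) = (-3 + G)/((2*G)) = (-3 + G)*(1/(2*G)) = (-3 + G)/(2*G))
o(M) = 1
o((((w(2) + 1) - 4)*1)*1)⁴ = 1⁴ = 1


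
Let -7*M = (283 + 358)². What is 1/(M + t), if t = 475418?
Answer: 7/2917045 ≈ 2.3997e-6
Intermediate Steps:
M = -410881/7 (M = -(283 + 358)²/7 = -⅐*641² = -⅐*410881 = -410881/7 ≈ -58697.)
1/(M + t) = 1/(-410881/7 + 475418) = 1/(2917045/7) = 7/2917045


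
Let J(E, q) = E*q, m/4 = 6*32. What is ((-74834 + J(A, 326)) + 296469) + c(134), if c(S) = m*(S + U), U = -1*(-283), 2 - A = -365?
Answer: 661533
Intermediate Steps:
A = 367 (A = 2 - 1*(-365) = 2 + 365 = 367)
U = 283
m = 768 (m = 4*(6*32) = 4*192 = 768)
c(S) = 217344 + 768*S (c(S) = 768*(S + 283) = 768*(283 + S) = 217344 + 768*S)
((-74834 + J(A, 326)) + 296469) + c(134) = ((-74834 + 367*326) + 296469) + (217344 + 768*134) = ((-74834 + 119642) + 296469) + (217344 + 102912) = (44808 + 296469) + 320256 = 341277 + 320256 = 661533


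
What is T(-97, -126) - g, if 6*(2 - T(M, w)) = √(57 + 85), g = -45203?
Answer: 45205 - √142/6 ≈ 45203.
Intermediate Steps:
T(M, w) = 2 - √142/6 (T(M, w) = 2 - √(57 + 85)/6 = 2 - √142/6)
T(-97, -126) - g = (2 - √142/6) - 1*(-45203) = (2 - √142/6) + 45203 = 45205 - √142/6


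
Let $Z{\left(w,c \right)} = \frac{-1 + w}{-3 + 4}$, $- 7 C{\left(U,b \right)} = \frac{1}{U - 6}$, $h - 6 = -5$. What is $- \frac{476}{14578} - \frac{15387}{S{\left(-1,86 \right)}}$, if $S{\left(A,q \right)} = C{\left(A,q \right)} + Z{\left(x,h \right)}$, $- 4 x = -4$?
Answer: $- \frac{5495636545}{7289} \approx -7.5396 \cdot 10^{5}$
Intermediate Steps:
$x = 1$ ($x = \left(- \frac{1}{4}\right) \left(-4\right) = 1$)
$h = 1$ ($h = 6 - 5 = 1$)
$C{\left(U,b \right)} = - \frac{1}{7 \left(-6 + U\right)}$ ($C{\left(U,b \right)} = - \frac{1}{7 \left(U - 6\right)} = - \frac{1}{7 \left(-6 + U\right)}$)
$Z{\left(w,c \right)} = -1 + w$ ($Z{\left(w,c \right)} = \frac{-1 + w}{1} = \left(-1 + w\right) 1 = -1 + w$)
$S{\left(A,q \right)} = - \frac{1}{-42 + 7 A}$ ($S{\left(A,q \right)} = - \frac{1}{-42 + 7 A} + \left(-1 + 1\right) = - \frac{1}{-42 + 7 A} + 0 = - \frac{1}{-42 + 7 A}$)
$- \frac{476}{14578} - \frac{15387}{S{\left(-1,86 \right)}} = - \frac{476}{14578} - \frac{15387}{\left(-1\right) \frac{1}{-42 + 7 \left(-1\right)}} = \left(-476\right) \frac{1}{14578} - \frac{15387}{\left(-1\right) \frac{1}{-42 - 7}} = - \frac{238}{7289} - \frac{15387}{\left(-1\right) \frac{1}{-49}} = - \frac{238}{7289} - \frac{15387}{\left(-1\right) \left(- \frac{1}{49}\right)} = - \frac{238}{7289} - 15387 \frac{1}{\frac{1}{49}} = - \frac{238}{7289} - 753963 = - \frac{5495636545}{7289}$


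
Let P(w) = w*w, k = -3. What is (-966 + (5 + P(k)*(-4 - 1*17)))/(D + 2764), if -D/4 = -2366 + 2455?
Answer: -575/1204 ≈ -0.47757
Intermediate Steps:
P(w) = w²
D = -356 (D = -4*(-2366 + 2455) = -4*89 = -356)
(-966 + (5 + P(k)*(-4 - 1*17)))/(D + 2764) = (-966 + (5 + (-3)²*(-4 - 1*17)))/(-356 + 2764) = (-966 + (5 + 9*(-4 - 17)))/2408 = (-966 + (5 + 9*(-21)))*(1/2408) = (-966 + (5 - 189))*(1/2408) = (-966 - 184)*(1/2408) = -1150*1/2408 = -575/1204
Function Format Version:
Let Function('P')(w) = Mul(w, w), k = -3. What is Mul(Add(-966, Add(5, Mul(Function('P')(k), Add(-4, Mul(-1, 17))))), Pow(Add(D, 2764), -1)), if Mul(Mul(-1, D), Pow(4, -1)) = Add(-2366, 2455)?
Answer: Rational(-575, 1204) ≈ -0.47757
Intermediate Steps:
Function('P')(w) = Pow(w, 2)
D = -356 (D = Mul(-4, Add(-2366, 2455)) = Mul(-4, 89) = -356)
Mul(Add(-966, Add(5, Mul(Function('P')(k), Add(-4, Mul(-1, 17))))), Pow(Add(D, 2764), -1)) = Mul(Add(-966, Add(5, Mul(Pow(-3, 2), Add(-4, Mul(-1, 17))))), Pow(Add(-356, 2764), -1)) = Mul(Add(-966, Add(5, Mul(9, Add(-4, -17)))), Pow(2408, -1)) = Mul(Add(-966, Add(5, Mul(9, -21))), Rational(1, 2408)) = Mul(Add(-966, Add(5, -189)), Rational(1, 2408)) = Mul(Add(-966, -184), Rational(1, 2408)) = Mul(-1150, Rational(1, 2408)) = Rational(-575, 1204)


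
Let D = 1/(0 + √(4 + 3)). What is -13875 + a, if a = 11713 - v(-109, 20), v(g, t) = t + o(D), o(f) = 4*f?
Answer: -2182 - 4*√7/7 ≈ -2183.5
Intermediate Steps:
D = √7/7 (D = 1/(0 + √7) = 1/(√7) = √7/7 ≈ 0.37796)
v(g, t) = t + 4*√7/7 (v(g, t) = t + 4*(√7/7) = t + 4*√7/7)
a = 11693 - 4*√7/7 (a = 11713 - (20 + 4*√7/7) = 11713 + (-20 - 4*√7/7) = 11693 - 4*√7/7 ≈ 11691.)
-13875 + a = -13875 + (11693 - 4*√7/7) = -2182 - 4*√7/7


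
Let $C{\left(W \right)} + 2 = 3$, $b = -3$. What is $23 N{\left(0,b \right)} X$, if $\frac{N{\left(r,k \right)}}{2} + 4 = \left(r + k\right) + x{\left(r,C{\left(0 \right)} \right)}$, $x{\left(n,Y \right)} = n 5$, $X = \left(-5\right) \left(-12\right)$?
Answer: $-19320$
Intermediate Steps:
$X = 60$
$C{\left(W \right)} = 1$ ($C{\left(W \right)} = -2 + 3 = 1$)
$x{\left(n,Y \right)} = 5 n$
$N{\left(r,k \right)} = -8 + 2 k + 12 r$ ($N{\left(r,k \right)} = -8 + 2 \left(\left(r + k\right) + 5 r\right) = -8 + 2 \left(\left(k + r\right) + 5 r\right) = -8 + 2 \left(k + 6 r\right) = -8 + \left(2 k + 12 r\right) = -8 + 2 k + 12 r$)
$23 N{\left(0,b \right)} X = 23 \left(-8 + 2 \left(-3\right) + 12 \cdot 0\right) 60 = 23 \left(-8 - 6 + 0\right) 60 = 23 \left(-14\right) 60 = \left(-322\right) 60 = -19320$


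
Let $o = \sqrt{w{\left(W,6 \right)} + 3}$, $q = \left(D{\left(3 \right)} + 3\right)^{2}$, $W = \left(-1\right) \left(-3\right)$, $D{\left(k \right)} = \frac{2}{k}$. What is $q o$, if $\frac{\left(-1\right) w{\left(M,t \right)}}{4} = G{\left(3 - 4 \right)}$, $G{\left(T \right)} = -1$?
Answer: $\frac{121 \sqrt{7}}{9} \approx 35.571$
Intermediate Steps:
$W = 3$
$w{\left(M,t \right)} = 4$ ($w{\left(M,t \right)} = \left(-4\right) \left(-1\right) = 4$)
$q = \frac{121}{9}$ ($q = \left(\frac{2}{3} + 3\right)^{2} = \left(\frac{11}{3}\right)^{2} = \frac{121}{9} \approx 13.444$)
$o = \sqrt{7}$ ($o = \sqrt{4 + 3} = \sqrt{7} \approx 2.6458$)
$q o = \frac{121 \sqrt{7}}{9}$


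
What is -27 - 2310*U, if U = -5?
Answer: 11523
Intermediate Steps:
-27 - 2310*U = -27 - 2310*(-5) = -27 - 154*(-75) = -27 + 11550 = 11523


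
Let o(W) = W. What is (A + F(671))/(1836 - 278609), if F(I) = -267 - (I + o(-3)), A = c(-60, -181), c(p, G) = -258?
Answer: 1193/276773 ≈ 0.0043104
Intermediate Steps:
A = -258
F(I) = -264 - I (F(I) = -267 - (I - 3) = -267 - (-3 + I) = -267 + (3 - I) = -264 - I)
(A + F(671))/(1836 - 278609) = (-258 + (-264 - 1*671))/(1836 - 278609) = (-258 + (-264 - 671))/(-276773) = (-258 - 935)*(-1/276773) = -1193*(-1/276773) = 1193/276773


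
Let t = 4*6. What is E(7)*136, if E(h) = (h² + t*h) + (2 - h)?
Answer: 28832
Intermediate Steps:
t = 24
E(h) = 2 + h² + 23*h (E(h) = (h² + 24*h) + (2 - h) = 2 + h² + 23*h)
E(7)*136 = (2 + 7² + 23*7)*136 = (2 + 49 + 161)*136 = 212*136 = 28832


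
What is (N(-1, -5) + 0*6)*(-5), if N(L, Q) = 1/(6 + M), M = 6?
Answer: -5/12 ≈ -0.41667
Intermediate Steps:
N(L, Q) = 1/12 (N(L, Q) = 1/(6 + 6) = 1/12)
(N(-1, -5) + 0*6)*(-5) = (1/12 + 0*6)*(-5) = (1/12 + 0)*(-5) = (1/12)*(-5) = -5/12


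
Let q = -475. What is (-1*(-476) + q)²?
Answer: 1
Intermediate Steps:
(-1*(-476) + q)² = (-1*(-476) - 475)² = (476 - 475)² = 1² = 1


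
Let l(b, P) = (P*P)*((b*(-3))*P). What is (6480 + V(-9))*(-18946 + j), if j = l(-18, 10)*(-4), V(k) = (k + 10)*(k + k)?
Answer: -1518221052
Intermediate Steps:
l(b, P) = -3*b*P**3 (l(b, P) = P**2*((-3*b)*P) = P**2*(-3*P*b) = -3*b*P**3)
V(k) = 2*k*(10 + k) (V(k) = (10 + k)*(2*k) = 2*k*(10 + k))
j = -216000 (j = -3*(-18)*10**3*(-4) = -3*(-18)*1000*(-4) = 54000*(-4) = -216000)
(6480 + V(-9))*(-18946 + j) = (6480 + 2*(-9)*(10 - 9))*(-18946 - 216000) = (6480 + 2*(-9)*1)*(-234946) = (6480 - 18)*(-234946) = 6462*(-234946) = -1518221052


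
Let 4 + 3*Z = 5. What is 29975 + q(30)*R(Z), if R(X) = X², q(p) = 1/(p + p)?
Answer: 16186501/540 ≈ 29975.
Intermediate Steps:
Z = ⅓ (Z = -4/3 + (⅓)*5 = -4/3 + 5/3 = ⅓ ≈ 0.33333)
q(p) = 1/(2*p)
29975 + q(30)*R(Z) = 29975 + ((½)/30)*(⅓)² = 29975 + ((½)*(1/30))*(⅑) = 29975 + (1/60)*(⅑) = 29975 + 1/540 = 16186501/540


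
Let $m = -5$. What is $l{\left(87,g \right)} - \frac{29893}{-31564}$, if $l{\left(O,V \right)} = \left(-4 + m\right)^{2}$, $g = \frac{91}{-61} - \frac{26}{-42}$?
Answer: $\frac{2586577}{31564} \approx 81.947$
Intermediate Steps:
$g = - \frac{1118}{1281}$ ($g = 91 \left(- \frac{1}{61}\right) - - \frac{13}{21} = - \frac{91}{61} + \frac{13}{21} = - \frac{1118}{1281} \approx -0.87276$)
$l{\left(O,V \right)} = 81$ ($l{\left(O,V \right)} = \left(-4 - 5\right)^{2} = \left(-9\right)^{2} = 81$)
$l{\left(87,g \right)} - \frac{29893}{-31564} = 81 - \frac{29893}{-31564} = 81 - - \frac{29893}{31564} = 81 + \frac{29893}{31564} = \frac{2586577}{31564}$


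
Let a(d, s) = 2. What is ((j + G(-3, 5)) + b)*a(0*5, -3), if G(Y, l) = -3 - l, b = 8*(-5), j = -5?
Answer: -106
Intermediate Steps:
b = -40
((j + G(-3, 5)) + b)*a(0*5, -3) = ((-5 + (-3 - 1*5)) - 40)*2 = ((-5 + (-3 - 5)) - 40)*2 = ((-5 - 8) - 40)*2 = (-13 - 40)*2 = -53*2 = -106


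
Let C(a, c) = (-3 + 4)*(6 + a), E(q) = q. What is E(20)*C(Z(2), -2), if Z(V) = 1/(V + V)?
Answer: 125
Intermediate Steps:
Z(V) = 1/(2*V)
C(a, c) = 6 + a (C(a, c) = 1*(6 + a) = 6 + a)
E(20)*C(Z(2), -2) = 20*(6 + (1/2)/2) = 20*(6 + (1/2)*(1/2)) = 20*(6 + 1/4) = 20*(25/4) = 125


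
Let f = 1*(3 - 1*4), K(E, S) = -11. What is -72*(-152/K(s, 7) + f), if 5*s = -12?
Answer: -10152/11 ≈ -922.91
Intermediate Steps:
s = -12/5 (s = (⅕)*(-12) = -12/5 ≈ -2.4000)
f = -1 (f = 1*(3 - 4) = 1*(-1) = -1)
-72*(-152/K(s, 7) + f) = -72*(-152/(-11) - 1) = -72*(-152*(-1/11) - 1) = -72*(152/11 - 1) = -72*141/11 = -10152/11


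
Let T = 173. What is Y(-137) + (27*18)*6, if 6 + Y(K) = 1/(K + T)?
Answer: 104761/36 ≈ 2910.0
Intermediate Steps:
Y(K) = -6 + 1/(173 + K) (Y(K) = -6 + 1/(K + 173) = -6 + 1/(173 + K))
Y(-137) + (27*18)*6 = (-1037 - 6*(-137))/(173 - 137) + (27*18)*6 = (-1037 + 822)/36 + 486*6 = (1/36)*(-215) + 2916 = -215/36 + 2916 = 104761/36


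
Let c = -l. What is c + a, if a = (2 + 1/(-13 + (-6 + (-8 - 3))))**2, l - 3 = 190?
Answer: -170219/900 ≈ -189.13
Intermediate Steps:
l = 193 (l = 3 + 190 = 193)
a = 3481/900 (a = (2 + 1/(-13 + (-6 - 11)))**2 = (2 + 1/(-13 - 17))**2 = (2 + 1/(-30))**2 = (2 - 1/30)**2 = (59/30)**2 = 3481/900 ≈ 3.8678)
c = -193 (c = -1*193 = -193)
c + a = -193 + 3481/900 = -170219/900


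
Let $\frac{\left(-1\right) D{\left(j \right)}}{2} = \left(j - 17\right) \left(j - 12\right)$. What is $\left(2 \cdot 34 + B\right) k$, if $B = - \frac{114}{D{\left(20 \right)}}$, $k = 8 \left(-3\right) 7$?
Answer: $-11823$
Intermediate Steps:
$D{\left(j \right)} = - 2 \left(-17 + j\right) \left(-12 + j\right)$ ($D{\left(j \right)} = - 2 \left(j - 17\right) \left(j - 12\right) = - 2 \left(-17 + j\right) \left(-12 + j\right)$)
$k = -168$ ($k = \left(-24\right) 7 = -168$)
$B = \frac{19}{8}$ ($B = - \frac{114}{-408 - 2 \cdot 20^{2} + 58 \cdot 20} = - \frac{114}{-408 - 800 + 1160} = - \frac{114}{-48} = \left(-114\right) \left(- \frac{1}{48}\right) = \frac{19}{8} \approx 2.375$)
$\left(2 \cdot 34 + B\right) k = \left(2 \cdot 34 + \frac{19}{8}\right) \left(-168\right) = \left(68 + \frac{19}{8}\right) \left(-168\right) = \frac{563}{8} \left(-168\right) = -11823$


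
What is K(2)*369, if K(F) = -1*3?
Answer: -1107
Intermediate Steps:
K(F) = -3
K(2)*369 = -3*369 = -1107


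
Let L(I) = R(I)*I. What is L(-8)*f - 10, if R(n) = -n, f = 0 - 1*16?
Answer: 1014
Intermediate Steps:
f = -16 (f = 0 - 16 = -16)
L(I) = -I**2 (L(I) = (-I)*I = -I**2)
L(-8)*f - 10 = -1*(-8)**2*(-16) - 10 = -1*64*(-16) - 10 = -64*(-16) - 10 = 1024 - 10 = 1014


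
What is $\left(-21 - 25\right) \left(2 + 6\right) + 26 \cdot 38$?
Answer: $620$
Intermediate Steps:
$\left(-21 - 25\right) \left(2 + 6\right) + 26 \cdot 38 = \left(-46\right) 8 + 988 = -368 + 988 = 620$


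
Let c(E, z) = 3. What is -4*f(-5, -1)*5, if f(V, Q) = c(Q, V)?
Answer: -60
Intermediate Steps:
f(V, Q) = 3
-4*f(-5, -1)*5 = -4*3*5 = -12*5 = -60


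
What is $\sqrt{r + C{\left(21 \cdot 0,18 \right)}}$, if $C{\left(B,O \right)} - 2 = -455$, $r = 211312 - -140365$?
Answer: $2 \sqrt{87806} \approx 592.64$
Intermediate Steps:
$r = 351677$ ($r = 211312 + 140365 = 351677$)
$C{\left(B,O \right)} = -453$ ($C{\left(B,O \right)} = 2 - 455 = -453$)
$\sqrt{r + C{\left(21 \cdot 0,18 \right)}} = \sqrt{351677 - 453} = \sqrt{351224} = 2 \sqrt{87806}$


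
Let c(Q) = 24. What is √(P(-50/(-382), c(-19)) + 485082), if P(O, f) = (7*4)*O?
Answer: √17696410142/191 ≈ 696.48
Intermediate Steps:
P(O, f) = 28*O
√(P(-50/(-382), c(-19)) + 485082) = √(28*(-50/(-382)) + 485082) = √(28*(-50*(-1/382)) + 485082) = √(28*(25/191) + 485082) = √(700/191 + 485082) = √(92651362/191) = √17696410142/191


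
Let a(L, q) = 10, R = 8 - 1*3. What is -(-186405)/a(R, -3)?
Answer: 37281/2 ≈ 18641.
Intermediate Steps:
R = 5 (R = 8 - 3 = 5)
-(-186405)/a(R, -3) = -(-186405)/10 = -1445*(-129/10) = 37281/2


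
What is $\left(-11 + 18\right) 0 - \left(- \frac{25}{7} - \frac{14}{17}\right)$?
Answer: $\frac{523}{119} \approx 4.395$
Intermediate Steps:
$\left(-11 + 18\right) 0 - \left(- \frac{25}{7} - \frac{14}{17}\right) = 7 \cdot 0 - - \frac{523}{119} = 0 + \left(\frac{14}{17} + \frac{25}{7}\right) = 0 + \frac{523}{119} = \frac{523}{119}$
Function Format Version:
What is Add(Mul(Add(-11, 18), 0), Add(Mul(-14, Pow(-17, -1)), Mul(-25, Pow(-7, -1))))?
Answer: Rational(523, 119) ≈ 4.3950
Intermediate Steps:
Add(Mul(Add(-11, 18), 0), Add(Mul(-14, Pow(-17, -1)), Mul(-25, Pow(-7, -1)))) = Add(Mul(7, 0), Add(Mul(-14, Rational(-1, 17)), Mul(-25, Rational(-1, 7)))) = Add(0, Add(Rational(14, 17), Rational(25, 7))) = Add(0, Rational(523, 119)) = Rational(523, 119)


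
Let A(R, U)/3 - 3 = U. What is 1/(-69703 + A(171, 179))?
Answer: -1/69157 ≈ -1.4460e-5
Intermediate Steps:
A(R, U) = 9 + 3*U
1/(-69703 + A(171, 179)) = 1/(-69703 + (9 + 3*179)) = 1/(-69703 + (9 + 537)) = 1/(-69703 + 546) = 1/(-69157) = -1/69157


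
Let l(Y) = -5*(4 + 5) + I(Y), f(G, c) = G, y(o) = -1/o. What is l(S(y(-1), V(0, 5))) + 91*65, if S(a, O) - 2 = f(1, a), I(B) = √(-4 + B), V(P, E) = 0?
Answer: 5870 + I ≈ 5870.0 + 1.0*I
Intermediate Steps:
S(a, O) = 3 (S(a, O) = 2 + 1 = 3)
l(Y) = -45 + √(-4 + Y) (l(Y) = -5*(4 + 5) + √(-4 + Y) = -5*9 + √(-4 + Y) = -45 + √(-4 + Y))
l(S(y(-1), V(0, 5))) + 91*65 = (-45 + √(-4 + 3)) + 91*65 = (-45 + √(-1)) + 5915 = (-45 + I) + 5915 = 5870 + I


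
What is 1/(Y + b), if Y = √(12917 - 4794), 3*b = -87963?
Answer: -29321/859712918 - √8123/859712918 ≈ -3.4210e-5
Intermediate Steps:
b = -29321 (b = (⅓)*(-87963) = -29321)
Y = √8123 ≈ 90.128
1/(Y + b) = 1/(√8123 - 29321) = 1/(-29321 + √8123)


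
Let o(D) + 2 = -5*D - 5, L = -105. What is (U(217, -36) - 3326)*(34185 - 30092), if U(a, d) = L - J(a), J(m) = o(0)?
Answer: -14014432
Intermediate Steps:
o(D) = -7 - 5*D (o(D) = -2 + (-5*D - 5) = -2 + (-5 - 5*D) = -7 - 5*D)
J(m) = -7 (J(m) = -7 - 5*0 = -7 + 0 = -7)
U(a, d) = -98 (U(a, d) = -105 - 1*(-7) = -105 + 7 = -98)
(U(217, -36) - 3326)*(34185 - 30092) = (-98 - 3326)*(34185 - 30092) = -3424*4093 = -14014432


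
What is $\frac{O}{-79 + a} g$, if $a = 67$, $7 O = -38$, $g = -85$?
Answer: $- \frac{1615}{42} \approx -38.452$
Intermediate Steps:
$O = - \frac{38}{7}$ ($O = \frac{1}{7} \left(-38\right) = - \frac{38}{7} \approx -5.4286$)
$\frac{O}{-79 + a} g = \frac{1}{-79 + 67} \left(- \frac{38}{7}\right) \left(-85\right) = \frac{1}{-12} \left(- \frac{38}{7}\right) \left(-85\right) = \left(- \frac{1}{12}\right) \left(- \frac{38}{7}\right) \left(-85\right) = \frac{19}{42} \left(-85\right) = - \frac{1615}{42}$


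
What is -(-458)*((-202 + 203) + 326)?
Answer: 149766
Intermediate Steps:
-(-458)*((-202 + 203) + 326) = -(-458)*(1 + 326) = -(-458)*327 = -1*(-149766) = 149766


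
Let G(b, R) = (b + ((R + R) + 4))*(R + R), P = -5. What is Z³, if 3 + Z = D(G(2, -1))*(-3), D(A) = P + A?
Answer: 46656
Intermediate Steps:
G(b, R) = 2*R*(4 + b + 2*R) (G(b, R) = (b + (2*R + 4))*(2*R) = (b + (4 + 2*R))*(2*R) = (4 + b + 2*R)*(2*R) = 2*R*(4 + b + 2*R))
D(A) = -5 + A
Z = 36 (Z = -3 + (-5 + 2*(-1)*(4 + 2 + 2*(-1)))*(-3) = -3 + (-5 + 2*(-1)*(4 + 2 - 2))*(-3) = -3 + (-5 + 2*(-1)*4)*(-3) = -3 + (-5 - 8)*(-3) = -3 - 13*(-3) = -3 + 39 = 36)
Z³ = 36³ = 46656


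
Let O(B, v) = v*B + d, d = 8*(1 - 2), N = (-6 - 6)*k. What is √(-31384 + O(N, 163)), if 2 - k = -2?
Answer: 4*I*√2451 ≈ 198.03*I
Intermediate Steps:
k = 4 (k = 2 - 1*(-2) = 2 + 2 = 4)
N = -48 (N = (-6 - 6)*4 = -12*4 = -48)
d = -8 (d = 8*(-1) = -8)
O(B, v) = -8 + B*v (O(B, v) = v*B - 8 = B*v - 8 = -8 + B*v)
√(-31384 + O(N, 163)) = √(-31384 + (-8 - 48*163)) = √(-31384 + (-8 - 7824)) = √(-31384 - 7832) = √(-39216) = 4*I*√2451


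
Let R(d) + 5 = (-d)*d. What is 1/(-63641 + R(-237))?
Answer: -1/119815 ≈ -8.3462e-6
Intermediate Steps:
R(d) = -5 - d² (R(d) = -5 + (-d)*d = -5 - d²)
1/(-63641 + R(-237)) = 1/(-63641 + (-5 - 1*(-237)²)) = 1/(-63641 + (-5 - 1*56169)) = 1/(-63641 + (-5 - 56169)) = 1/(-63641 - 56174) = 1/(-119815) = -1/119815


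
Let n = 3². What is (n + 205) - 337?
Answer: -123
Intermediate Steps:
n = 9
(n + 205) - 337 = (9 + 205) - 337 = 214 - 337 = -123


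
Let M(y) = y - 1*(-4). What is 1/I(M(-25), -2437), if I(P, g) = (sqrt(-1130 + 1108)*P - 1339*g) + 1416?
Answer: 3264559/10657345474183 + 21*I*sqrt(22)/10657345474183 ≈ 3.0632e-7 + 9.2423e-12*I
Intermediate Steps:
M(y) = 4 + y (M(y) = y + 4 = 4 + y)
I(P, g) = 1416 - 1339*g + I*P*sqrt(22) (I(P, g) = (sqrt(-22)*P - 1339*g) + 1416 = ((I*sqrt(22))*P - 1339*g) + 1416 = (I*P*sqrt(22) - 1339*g) + 1416 = (-1339*g + I*P*sqrt(22)) + 1416 = 1416 - 1339*g + I*P*sqrt(22))
1/I(M(-25), -2437) = 1/(1416 - 1339*(-2437) + I*(4 - 25)*sqrt(22)) = 1/(1416 + 3263143 + I*(-21)*sqrt(22)) = 1/(1416 + 3263143 - 21*I*sqrt(22)) = 1/(3264559 - 21*I*sqrt(22))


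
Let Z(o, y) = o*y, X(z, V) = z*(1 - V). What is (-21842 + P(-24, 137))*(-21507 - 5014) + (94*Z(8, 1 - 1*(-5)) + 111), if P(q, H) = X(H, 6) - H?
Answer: 601076567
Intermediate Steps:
P(q, H) = -6*H (P(q, H) = H*(1 - 1*6) - H = H*(1 - 6) - H = H*(-5) - H = -5*H - H = -6*H)
(-21842 + P(-24, 137))*(-21507 - 5014) + (94*Z(8, 1 - 1*(-5)) + 111) = (-21842 - 6*137)*(-21507 - 5014) + (94*(8*(1 - 1*(-5))) + 111) = (-21842 - 822)*(-26521) + (94*(8*(1 + 5)) + 111) = -22664*(-26521) + (94*(8*6) + 111) = 601071944 + (94*48 + 111) = 601071944 + (4512 + 111) = 601071944 + 4623 = 601076567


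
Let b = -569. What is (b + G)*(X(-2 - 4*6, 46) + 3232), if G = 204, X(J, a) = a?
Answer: -1196470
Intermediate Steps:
(b + G)*(X(-2 - 4*6, 46) + 3232) = (-569 + 204)*(46 + 3232) = -365*3278 = -1196470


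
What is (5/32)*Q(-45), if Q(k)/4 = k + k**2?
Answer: 2475/2 ≈ 1237.5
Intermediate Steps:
Q(k) = 4*k + 4*k**2 (Q(k) = 4*(k + k**2) = 4*k + 4*k**2)
(5/32)*Q(-45) = (5/32)*(4*(-45)*(1 - 45)) = (5*(1/32))*(4*(-45)*(-44)) = (5/32)*7920 = 2475/2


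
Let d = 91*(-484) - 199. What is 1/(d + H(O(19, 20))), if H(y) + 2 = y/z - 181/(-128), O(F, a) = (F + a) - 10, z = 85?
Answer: -10880/481366503 ≈ -2.2602e-5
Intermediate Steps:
O(F, a) = -10 + F + a
d = -44243 (d = -44044 - 199 = -44243)
H(y) = -75/128 + y/85 (H(y) = -2 + (y/85 - 181/(-128)) = -2 + (y*(1/85) - 181*(-1/128)) = -2 + (y/85 + 181/128) = -2 + (181/128 + y/85) = -75/128 + y/85)
1/(d + H(O(19, 20))) = 1/(-44243 + (-75/128 + (-10 + 19 + 20)/85)) = 1/(-44243 + (-75/128 + (1/85)*29)) = 1/(-44243 + (-75/128 + 29/85)) = 1/(-44243 - 2663/10880) = 1/(-481366503/10880) = -10880/481366503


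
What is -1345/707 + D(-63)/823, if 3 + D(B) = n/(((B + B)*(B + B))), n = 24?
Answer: -209611382/109971729 ≈ -1.9060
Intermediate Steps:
D(B) = -3 + 6/B**2 (D(B) = -3 + 24/(((B + B)*(B + B))) = -3 + 24/(((2*B)*(2*B))) = -3 + 24/((4*B**2)) = -3 + 24*(1/(4*B**2)) = -3 + 6/B**2)
-1345/707 + D(-63)/823 = -1345/707 + (-3 + 6/(-63)**2)/823 = -1345*1/707 + (-3 + 6*(1/3969))*(1/823) = -1345/707 + (-3 + 2/1323)*(1/823) = -1345/707 - 3967/1323*1/823 = -1345/707 - 3967/1088829 = -209611382/109971729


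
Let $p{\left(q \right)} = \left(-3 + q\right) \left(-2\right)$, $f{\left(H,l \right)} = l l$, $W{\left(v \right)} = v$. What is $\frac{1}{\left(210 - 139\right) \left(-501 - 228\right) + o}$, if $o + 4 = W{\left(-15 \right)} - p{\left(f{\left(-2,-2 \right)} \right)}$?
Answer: $- \frac{1}{51776} \approx -1.9314 \cdot 10^{-5}$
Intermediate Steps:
$f{\left(H,l \right)} = l^{2}$
$p{\left(q \right)} = 6 - 2 q$
$o = -17$ ($o = -4 - \left(21 - 8\right) = -4 - 13 = -17$)
$\frac{1}{\left(210 - 139\right) \left(-501 - 228\right) + o} = \frac{1}{\left(210 - 139\right) \left(-501 - 228\right) - 17} = \frac{1}{71 \left(-729\right) - 17} = \frac{1}{-51759 - 17} = \frac{1}{-51776} = - \frac{1}{51776}$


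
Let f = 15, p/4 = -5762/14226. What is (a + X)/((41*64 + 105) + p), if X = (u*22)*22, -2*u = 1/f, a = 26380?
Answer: 937630918/96999265 ≈ 9.6664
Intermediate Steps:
p = -11524/7113 (p = 4*(-5762/14226) = 4*(-5762*1/14226) = 4*(-2881/7113) = -11524/7113 ≈ -1.6201)
u = -1/30 (u = -½/15 = -½*1/15 = -1/30 ≈ -0.033333)
X = -242/15 (X = -1/30*22*22 = -11/15*22 = -242/15 ≈ -16.133)
(a + X)/((41*64 + 105) + p) = (26380 - 242/15)/((41*64 + 105) - 11524/7113) = 395458/(15*((2624 + 105) - 11524/7113)) = 395458/(15*(2729 - 11524/7113)) = 395458/(15*(19399853/7113)) = (395458/15)*(7113/19399853) = 937630918/96999265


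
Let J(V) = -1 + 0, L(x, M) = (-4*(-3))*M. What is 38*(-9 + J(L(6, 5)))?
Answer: -380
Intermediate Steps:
L(x, M) = 12*M
J(V) = -1
38*(-9 + J(L(6, 5))) = 38*(-9 - 1) = 38*(-10) = -380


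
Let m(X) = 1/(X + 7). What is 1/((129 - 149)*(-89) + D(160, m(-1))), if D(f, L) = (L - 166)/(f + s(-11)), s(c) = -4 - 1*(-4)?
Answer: 192/341561 ≈ 0.00056212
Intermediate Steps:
s(c) = 0 (s(c) = -4 + 4 = 0)
m(X) = 1/(7 + X)
D(f, L) = (-166 + L)/f (D(f, L) = (L - 166)/(f + 0) = (-166 + L)/f)
1/((129 - 149)*(-89) + D(160, m(-1))) = 1/((129 - 149)*(-89) + (-166 + 1/(7 - 1))/160) = 1/(-20*(-89) + (-166 + 1/6)/160) = 1/(1780 + (-166 + ⅙)/160) = 1/(1780 + (1/160)*(-995/6)) = 1/(1780 - 199/192) = 1/(341561/192) = 192/341561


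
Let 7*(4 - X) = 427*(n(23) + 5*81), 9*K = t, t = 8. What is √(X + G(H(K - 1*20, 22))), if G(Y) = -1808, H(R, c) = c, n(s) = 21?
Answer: I*√27790 ≈ 166.7*I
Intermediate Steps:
K = 8/9 (K = (⅑)*8 = 8/9 ≈ 0.88889)
X = -25982 (X = 4 - 61*(21 + 5*81) = 4 - 61*(21 + 405) = 4 - 61*426 = 4 - ⅐*181902 = 4 - 25986 = -25982)
√(X + G(H(K - 1*20, 22))) = √(-25982 - 1808) = √(-27790) = I*√27790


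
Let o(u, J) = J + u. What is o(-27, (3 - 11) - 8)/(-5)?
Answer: 43/5 ≈ 8.6000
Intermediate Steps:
o(-27, (3 - 11) - 8)/(-5) = (((3 - 11) - 8) - 27)/(-5) = -((-8 - 8) - 27)/5 = -(-16 - 27)/5 = -1/5*(-43) = 43/5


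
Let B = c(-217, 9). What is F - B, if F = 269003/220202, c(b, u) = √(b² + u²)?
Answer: 269003/220202 - √47170 ≈ -215.96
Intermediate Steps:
B = √47170 (B = √((-217)² + 9²) = √(47089 + 81) = √47170 ≈ 217.19)
F = 269003/220202 (F = 269003*(1/220202) = 269003/220202 ≈ 1.2216)
F - B = 269003/220202 - √47170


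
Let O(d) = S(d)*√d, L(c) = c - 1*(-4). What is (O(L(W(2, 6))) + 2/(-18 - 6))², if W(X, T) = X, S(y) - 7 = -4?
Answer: 7777/144 - √6/2 ≈ 52.782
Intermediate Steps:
S(y) = 3 (S(y) = 7 - 4 = 3)
L(c) = 4 + c (L(c) = c + 4 = 4 + c)
O(d) = 3*√d
(O(L(W(2, 6))) + 2/(-18 - 6))² = (3*√(4 + 2) + 2/(-18 - 6))² = (3*√6 + 2/(-24))² = (3*√6 + 2*(-1/24))² = (3*√6 - 1/12)² = (-1/12 + 3*√6)²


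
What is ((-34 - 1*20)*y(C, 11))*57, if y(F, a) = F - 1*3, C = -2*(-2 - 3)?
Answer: -21546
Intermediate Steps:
C = 10 (C = -2*(-5) = 10)
y(F, a) = -3 + F (y(F, a) = F - 3 = -3 + F)
((-34 - 1*20)*y(C, 11))*57 = ((-34 - 1*20)*(-3 + 10))*57 = ((-34 - 20)*7)*57 = -54*7*57 = -378*57 = -21546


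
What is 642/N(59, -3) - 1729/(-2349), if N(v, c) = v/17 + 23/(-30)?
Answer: 771493871/3239271 ≈ 238.17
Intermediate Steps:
N(v, c) = -23/30 + v/17 (N(v, c) = v*(1/17) + 23*(-1/30) = v/17 - 23/30 = -23/30 + v/17)
642/N(59, -3) - 1729/(-2349) = 642/(-23/30 + (1/17)*59) - 1729/(-2349) = 642/(-23/30 + 59/17) - 1729*(-1/2349) = 642/(1379/510) + 1729/2349 = 642*(510/1379) + 1729/2349 = 327420/1379 + 1729/2349 = 771493871/3239271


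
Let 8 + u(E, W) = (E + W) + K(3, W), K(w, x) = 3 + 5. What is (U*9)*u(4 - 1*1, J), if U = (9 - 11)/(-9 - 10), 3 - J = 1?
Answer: 90/19 ≈ 4.7368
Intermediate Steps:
J = 2 (J = 3 - 1*1 = 3 - 1 = 2)
K(w, x) = 8
U = 2/19 (U = -2/(-19) = -2*(-1/19) = 2/19 ≈ 0.10526)
u(E, W) = E + W (u(E, W) = -8 + ((E + W) + 8) = -8 + (8 + E + W) = E + W)
(U*9)*u(4 - 1*1, J) = ((2/19)*9)*((4 - 1*1) + 2) = 18*((4 - 1) + 2)/19 = 18*(3 + 2)/19 = (18/19)*5 = 90/19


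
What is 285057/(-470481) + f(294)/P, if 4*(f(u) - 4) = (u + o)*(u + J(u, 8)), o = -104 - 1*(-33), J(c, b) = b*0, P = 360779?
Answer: -63419519099/113159776466 ≈ -0.56044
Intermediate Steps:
J(c, b) = 0
o = -71 (o = -104 + 33 = -71)
f(u) = 4 + u*(-71 + u)/4 (f(u) = 4 + ((u - 71)*(u + 0))/4 = 4 + ((-71 + u)*u)/4 = 4 + (u*(-71 + u))/4 = 4 + u*(-71 + u)/4)
285057/(-470481) + f(294)/P = 285057/(-470481) + (4 - 71/4*294 + (¼)*294²)/360779 = 285057*(-1/470481) + (4 - 10437/2 + (¼)*86436)*(1/360779) = -95019/156827 + (4 - 10437/2 + 21609)*(1/360779) = -95019/156827 + (32789/2)*(1/360779) = -95019/156827 + 32789/721558 = -63419519099/113159776466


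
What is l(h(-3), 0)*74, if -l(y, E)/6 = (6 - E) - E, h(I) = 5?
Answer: -2664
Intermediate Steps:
l(y, E) = -36 + 12*E (l(y, E) = -6*((6 - E) - E) = -6*(6 - 2*E) = -36 + 12*E)
l(h(-3), 0)*74 = (-36 + 12*0)*74 = (-36 + 0)*74 = -36*74 = -2664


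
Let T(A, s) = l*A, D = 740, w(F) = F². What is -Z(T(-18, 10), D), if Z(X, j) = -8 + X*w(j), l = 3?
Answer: 29570408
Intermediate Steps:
T(A, s) = 3*A
Z(X, j) = -8 + X*j²
-Z(T(-18, 10), D) = -(-8 + (3*(-18))*740²) = -(-8 - 54*547600) = -(-8 - 29570400) = -1*(-29570408) = 29570408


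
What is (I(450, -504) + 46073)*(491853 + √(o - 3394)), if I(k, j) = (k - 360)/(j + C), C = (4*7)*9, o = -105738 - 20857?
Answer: 317253546501/14 + 645017*I*√129989/14 ≈ 2.2661e+10 + 1.6611e+7*I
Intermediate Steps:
o = -126595
C = 252 (C = 28*9 = 252)
I(k, j) = (-360 + k)/(252 + j) (I(k, j) = (k - 360)/(j + 252) = (-360 + k)/(252 + j))
(I(450, -504) + 46073)*(491853 + √(o - 3394)) = ((-360 + 450)/(252 - 504) + 46073)*(491853 + √(-126595 - 3394)) = (90/(-252) + 46073)*(491853 + √(-129989)) = (-1/252*90 + 46073)*(491853 + I*√129989) = (-5/14 + 46073)*(491853 + I*√129989) = 645017*(491853 + I*√129989)/14 = 317253546501/14 + 645017*I*√129989/14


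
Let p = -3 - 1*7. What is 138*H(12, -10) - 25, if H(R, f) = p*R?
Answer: -16585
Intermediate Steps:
p = -10 (p = -3 - 7 = -10)
H(R, f) = -10*R
138*H(12, -10) - 25 = 138*(-10*12) - 25 = 138*(-120) - 25 = -16560 - 25 = -16585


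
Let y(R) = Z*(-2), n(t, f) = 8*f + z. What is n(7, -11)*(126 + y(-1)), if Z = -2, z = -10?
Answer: -12740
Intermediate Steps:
n(t, f) = -10 + 8*f (n(t, f) = 8*f - 10 = -10 + 8*f)
y(R) = 4 (y(R) = -2*(-2) = 4)
n(7, -11)*(126 + y(-1)) = (-10 + 8*(-11))*(126 + 4) = (-10 - 88)*130 = -98*130 = -12740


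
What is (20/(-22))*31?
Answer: -310/11 ≈ -28.182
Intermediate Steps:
(20/(-22))*31 = (20*(-1/22))*31 = -10/11*31 = -310/11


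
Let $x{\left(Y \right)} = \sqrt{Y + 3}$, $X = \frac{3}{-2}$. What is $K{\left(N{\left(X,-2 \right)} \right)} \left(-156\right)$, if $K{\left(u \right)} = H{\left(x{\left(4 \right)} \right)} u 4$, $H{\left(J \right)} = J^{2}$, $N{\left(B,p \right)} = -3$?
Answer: $13104$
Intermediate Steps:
$X = - \frac{3}{2}$ ($X = 3 \left(- \frac{1}{2}\right) = - \frac{3}{2} \approx -1.5$)
$x{\left(Y \right)} = \sqrt{3 + Y}$
$K{\left(u \right)} = 28 u$ ($K{\left(u \right)} = \left(\sqrt{3 + 4}\right)^{2} u 4 = \left(\sqrt{7}\right)^{2} u 4 = 7 u 4 = 28 u$)
$K{\left(N{\left(X,-2 \right)} \right)} \left(-156\right) = 28 \left(-3\right) \left(-156\right) = \left(-84\right) \left(-156\right) = 13104$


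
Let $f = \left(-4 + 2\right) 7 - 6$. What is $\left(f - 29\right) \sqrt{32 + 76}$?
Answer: $- 294 \sqrt{3} \approx -509.22$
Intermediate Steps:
$f = -20$ ($f = \left(-2\right) 7 - 6 = -14 - 6 = -20$)
$\left(f - 29\right) \sqrt{32 + 76} = \left(-20 - 29\right) \sqrt{32 + 76} = - 49 \sqrt{108} = - 49 \cdot 6 \sqrt{3} = - 294 \sqrt{3}$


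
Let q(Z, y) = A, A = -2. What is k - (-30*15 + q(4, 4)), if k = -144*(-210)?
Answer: 30692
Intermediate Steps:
q(Z, y) = -2
k = 30240
k - (-30*15 + q(4, 4)) = 30240 - (-30*15 - 2) = 30240 - (-450 - 2) = 30240 - 1*(-452) = 30240 + 452 = 30692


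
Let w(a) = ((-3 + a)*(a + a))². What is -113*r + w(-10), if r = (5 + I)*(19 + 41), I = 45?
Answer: -271400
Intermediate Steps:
w(a) = 4*a²*(-3 + a)² (w(a) = ((-3 + a)*(2*a))² = (2*a*(-3 + a))² = 4*a²*(-3 + a)²)
r = 3000 (r = (5 + 45)*(19 + 41) = 50*60 = 3000)
-113*r + w(-10) = -113*3000 + 4*(-10)²*(-3 - 10)² = -339000 + 4*100*(-13)² = -339000 + 4*100*169 = -339000 + 67600 = -271400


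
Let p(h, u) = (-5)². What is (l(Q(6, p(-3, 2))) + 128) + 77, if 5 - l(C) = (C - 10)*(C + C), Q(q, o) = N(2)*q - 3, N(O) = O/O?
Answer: 252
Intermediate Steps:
p(h, u) = 25
N(O) = 1
Q(q, o) = -3 + q (Q(q, o) = 1*q - 3 = q - 3 = -3 + q)
l(C) = 5 - 2*C*(-10 + C) (l(C) = 5 - (C - 10)*(C + C) = 5 - (-10 + C)*2*C = 5 - 2*C*(-10 + C))
(l(Q(6, p(-3, 2))) + 128) + 77 = ((5 - 2*(-3 + 6)² + 20*(-3 + 6)) + 128) + 77 = ((5 - 2*3² + 20*3) + 128) + 77 = ((5 - 2*9 + 60) + 128) + 77 = ((5 - 18 + 60) + 128) + 77 = (47 + 128) + 77 = 175 + 77 = 252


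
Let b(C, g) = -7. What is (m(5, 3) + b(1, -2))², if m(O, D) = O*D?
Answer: 64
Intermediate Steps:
m(O, D) = D*O
(m(5, 3) + b(1, -2))² = (3*5 - 7)² = (15 - 7)² = 8² = 64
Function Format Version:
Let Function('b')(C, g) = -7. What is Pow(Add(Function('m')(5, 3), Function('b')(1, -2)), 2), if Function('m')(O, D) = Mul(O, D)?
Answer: 64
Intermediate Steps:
Function('m')(O, D) = Mul(D, O)
Pow(Add(Function('m')(5, 3), Function('b')(1, -2)), 2) = Pow(Add(Mul(3, 5), -7), 2) = Pow(Add(15, -7), 2) = Pow(8, 2) = 64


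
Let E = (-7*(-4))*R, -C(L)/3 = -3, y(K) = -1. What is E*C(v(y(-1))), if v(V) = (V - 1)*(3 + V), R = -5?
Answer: -1260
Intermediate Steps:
v(V) = (-1 + V)*(3 + V)
C(L) = 9 (C(L) = -3*(-3) = 9)
E = -140 (E = -7*(-4)*(-5) = 28*(-5) = -140)
E*C(v(y(-1))) = -140*9 = -1260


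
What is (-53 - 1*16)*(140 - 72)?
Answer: -4692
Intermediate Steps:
(-53 - 1*16)*(140 - 72) = (-53 - 16)*68 = -69*68 = -4692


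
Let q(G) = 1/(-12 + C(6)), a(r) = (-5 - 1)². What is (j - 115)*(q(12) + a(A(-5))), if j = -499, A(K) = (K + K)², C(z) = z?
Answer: -66005/3 ≈ -22002.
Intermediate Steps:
A(K) = 4*K² (A(K) = (2*K)² = 4*K²)
a(r) = 36 (a(r) = (-6)² = 36)
q(G) = -⅙ (q(G) = 1/(-12 + 6) = 1/(-6) = -⅙)
(j - 115)*(q(12) + a(A(-5))) = (-499 - 115)*(-⅙ + 36) = -614*215/6 = -66005/3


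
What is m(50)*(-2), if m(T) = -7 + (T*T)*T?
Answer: -249986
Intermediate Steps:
m(T) = -7 + T³ (m(T) = -7 + T²*T = -7 + T³)
m(50)*(-2) = (-7 + 50³)*(-2) = (-7 + 125000)*(-2) = 124993*(-2) = -249986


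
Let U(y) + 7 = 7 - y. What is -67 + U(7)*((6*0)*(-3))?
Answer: -67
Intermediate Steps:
U(y) = -y (U(y) = -7 + (7 - y) = -y)
-67 + U(7)*((6*0)*(-3)) = -67 + (-1*7)*((6*0)*(-3)) = -67 - 0*(-3) = -67 - 7*0 = -67 + 0 = -67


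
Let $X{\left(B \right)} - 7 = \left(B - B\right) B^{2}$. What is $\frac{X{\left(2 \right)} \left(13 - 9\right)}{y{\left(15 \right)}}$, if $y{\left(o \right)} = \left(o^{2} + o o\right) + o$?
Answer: $\frac{28}{465} \approx 0.060215$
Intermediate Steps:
$X{\left(B \right)} = 7$ ($X{\left(B \right)} = 7 + \left(B - B\right) B^{2} = 7 + 0 B^{2} = 7 + 0 = 7$)
$y{\left(o \right)} = o + 2 o^{2}$ ($y{\left(o \right)} = \left(o^{2} + o^{2}\right) + o = 2 o^{2} + o = o + 2 o^{2}$)
$\frac{X{\left(2 \right)} \left(13 - 9\right)}{y{\left(15 \right)}} = \frac{7 \left(13 - 9\right)}{15 \left(1 + 2 \cdot 15\right)} = \frac{7 \cdot 4}{15 \left(1 + 30\right)} = \frac{28}{15 \cdot 31} = \frac{28}{465}$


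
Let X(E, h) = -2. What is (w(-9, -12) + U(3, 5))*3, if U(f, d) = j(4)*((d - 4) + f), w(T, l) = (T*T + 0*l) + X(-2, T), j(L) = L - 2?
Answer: 261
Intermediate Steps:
j(L) = -2 + L
w(T, l) = -2 + T² (w(T, l) = (T*T + 0*l) - 2 = (T² + 0) - 2 = T² - 2 = -2 + T²)
U(f, d) = -8 + 2*d + 2*f (U(f, d) = (-2 + 4)*((d - 4) + f) = 2*((-4 + d) + f) = 2*(-4 + d + f) = -8 + 2*d + 2*f)
(w(-9, -12) + U(3, 5))*3 = ((-2 + (-9)²) + (-8 + 2*5 + 2*3))*3 = ((-2 + 81) + (-8 + 10 + 6))*3 = (79 + 8)*3 = 87*3 = 261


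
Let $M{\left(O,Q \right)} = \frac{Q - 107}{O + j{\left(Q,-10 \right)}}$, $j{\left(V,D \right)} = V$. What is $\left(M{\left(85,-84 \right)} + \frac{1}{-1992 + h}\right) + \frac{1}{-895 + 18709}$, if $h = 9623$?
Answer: $- \frac{25964253649}{135938634} \approx -191.0$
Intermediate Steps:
$M{\left(O,Q \right)} = \frac{-107 + Q}{O + Q}$ ($M{\left(O,Q \right)} = \frac{Q - 107}{O + Q} = \frac{-107 + Q}{O + Q}$)
$\left(M{\left(85,-84 \right)} + \frac{1}{-1992 + h}\right) + \frac{1}{-895 + 18709} = \left(\frac{-107 - 84}{85 - 84} + \frac{1}{-1992 + 9623}\right) + \frac{1}{-895 + 18709} = \left(1^{-1} \left(-191\right) + \frac{1}{7631}\right) + \frac{1}{17814} = \left(1 \left(-191\right) + \frac{1}{7631}\right) + \frac{1}{17814} = \left(-191 + \frac{1}{7631}\right) + \frac{1}{17814} = - \frac{1457520}{7631} + \frac{1}{17814} = - \frac{25964253649}{135938634}$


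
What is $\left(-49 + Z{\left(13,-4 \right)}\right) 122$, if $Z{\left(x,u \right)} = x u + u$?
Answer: $-12810$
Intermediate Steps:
$Z{\left(x,u \right)} = u + u x$ ($Z{\left(x,u \right)} = u x + u = u + u x$)
$\left(-49 + Z{\left(13,-4 \right)}\right) 122 = \left(-49 - 4 \left(1 + 13\right)\right) 122 = \left(-49 - 56\right) 122 = \left(-105\right) 122 = -12810$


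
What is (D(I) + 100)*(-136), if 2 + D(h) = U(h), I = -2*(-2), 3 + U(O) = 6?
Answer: -13736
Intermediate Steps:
U(O) = 3 (U(O) = -3 + 6 = 3)
I = 4
D(h) = 1 (D(h) = -2 + 3 = 1)
(D(I) + 100)*(-136) = (1 + 100)*(-136) = 101*(-136) = -13736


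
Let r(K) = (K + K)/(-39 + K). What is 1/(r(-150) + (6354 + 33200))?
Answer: 63/2492002 ≈ 2.5281e-5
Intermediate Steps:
r(K) = 2*K/(-39 + K) (r(K) = (2*K)/(-39 + K) = 2*K/(-39 + K))
1/(r(-150) + (6354 + 33200)) = 1/(2*(-150)/(-39 - 150) + (6354 + 33200)) = 1/(2*(-150)/(-189) + 39554) = 1/(2*(-150)*(-1/189) + 39554) = 1/(100/63 + 39554) = 1/(2492002/63) = 63/2492002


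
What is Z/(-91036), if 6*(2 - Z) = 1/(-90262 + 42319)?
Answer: -575317/26187233688 ≈ -2.1969e-5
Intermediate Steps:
Z = 575317/287658 (Z = 2 - 1/(6*(-90262 + 42319)) = 2 - 1/6/(-47943) = 2 - 1/6*(-1/47943) = 2 + 1/287658 = 575317/287658 ≈ 2.0000)
Z/(-91036) = (575317/287658)/(-91036) = (575317/287658)*(-1/91036) = -575317/26187233688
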